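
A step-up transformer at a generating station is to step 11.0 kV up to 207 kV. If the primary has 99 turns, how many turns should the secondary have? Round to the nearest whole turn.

N_s/N_p = V_s/V_p, so N_s = 99 × 207000/11000 = 1863.0 ≈ 1863 turns.

N_s = 1863 turns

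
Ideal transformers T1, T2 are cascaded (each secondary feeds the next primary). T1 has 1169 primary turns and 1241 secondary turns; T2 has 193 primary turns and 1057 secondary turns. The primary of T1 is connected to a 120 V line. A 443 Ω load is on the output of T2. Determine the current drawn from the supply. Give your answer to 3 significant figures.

After T1: V = 120.00 × 1241/1169 = 127.39 V.
After T2: V = 127.39 × 1057/193 = 697.68 V.
I_load = 697.68/443 = 1.5749 A, so P_out = 697.68 × 1.5749 = 1098.8 W.
All ideal ⇒ P_in = P_out, so I_supply = 1098.8/120 = 9.16 A.

I_supply ≈ 9.16 A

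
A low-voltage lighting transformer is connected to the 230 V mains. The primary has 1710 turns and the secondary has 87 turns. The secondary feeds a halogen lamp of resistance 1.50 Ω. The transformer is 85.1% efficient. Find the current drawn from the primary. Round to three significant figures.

I_p ≈ 0.466 A

V_s = 230 × 87/1710 = 11.702 V.
I_s = V_s/R = 11.702/1.50 = 7.8012 A.
P_out = V_s I_s = 11.702 × 7.8012 = 91.287 W.
P_in = P_out/η = 91.287/0.851 = 107.27 W.
I_p = P_in/V_p = 107.27/230 = 0.466 A.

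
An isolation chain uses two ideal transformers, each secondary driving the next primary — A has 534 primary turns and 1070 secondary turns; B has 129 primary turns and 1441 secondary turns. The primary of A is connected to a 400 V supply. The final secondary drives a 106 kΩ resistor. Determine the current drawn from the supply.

Secondary of A: V = 400.00 × 1070/534 = 801.50 V.
Secondary of B: V = 801.50 × 1441/129 = 8953.2 V.
I_load = 8953.2/106000 = 0.084464 A, so P_out = 8953.2 × 0.084464 = 756.22 W.
All ideal ⇒ P_in = P_out, so I_supply = 756.22/400 = 1.89 A.

I_supply ≈ 1.89 A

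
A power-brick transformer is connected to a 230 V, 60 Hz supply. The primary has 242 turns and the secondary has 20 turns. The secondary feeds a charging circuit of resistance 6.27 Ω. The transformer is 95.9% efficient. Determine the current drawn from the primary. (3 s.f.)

V_s = 230 × 20/242 = 19.008 V.
I_s = V_s/R = 19.008/6.27 = 3.0316 A.
P_out = V_s I_s = 19.008 × 3.0316 = 57.626 W.
P_in = P_out/η = 57.626/0.959 = 60.090 W.
I_p = P_in/V_p = 60.090/230 = 0.261 A.

I_p ≈ 0.261 A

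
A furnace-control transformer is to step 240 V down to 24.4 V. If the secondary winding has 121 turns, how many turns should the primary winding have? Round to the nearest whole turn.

N_p = 1190 turns

N_p/N_s = V_p/V_s, so N_p = 121 × 240/24.4 = 1190.2 ≈ 1190 turns.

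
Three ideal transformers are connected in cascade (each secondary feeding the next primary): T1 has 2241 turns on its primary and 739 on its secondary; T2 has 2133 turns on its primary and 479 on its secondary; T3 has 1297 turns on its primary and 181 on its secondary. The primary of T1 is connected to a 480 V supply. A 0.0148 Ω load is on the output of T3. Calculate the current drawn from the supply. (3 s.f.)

Secondary of T1: V = 480.00 × 739/2241 = 158.29 V.
Secondary of T2: V = 158.29 × 479/2133 = 35.546 V.
Secondary of T3: V = 35.546 × 181/1297 = 4.9605 V.
I_load = 4.9605/0.0148 = 335.17 A, so P_out = 4.9605 × 335.17 = 1662.6 W.
All ideal ⇒ P_in = P_out, so I_supply = 1662.6/480 = 3.46 A.

I_supply ≈ 3.46 A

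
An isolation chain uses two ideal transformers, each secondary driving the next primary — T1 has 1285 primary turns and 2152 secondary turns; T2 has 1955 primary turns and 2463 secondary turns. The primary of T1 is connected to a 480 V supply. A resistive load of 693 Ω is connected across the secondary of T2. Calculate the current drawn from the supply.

After T1: V = 480.00 × 2152/1285 = 803.86 V.
After T2: V = 803.86 × 2463/1955 = 1012.7 V.
I_load = 1012.7/693 = 1.4614 A, so P_out = 1012.7 × 1.4614 = 1480.0 W.
All ideal ⇒ P_in = P_out, so I_supply = 1480.0/480 = 3.08 A.

I_supply ≈ 3.08 A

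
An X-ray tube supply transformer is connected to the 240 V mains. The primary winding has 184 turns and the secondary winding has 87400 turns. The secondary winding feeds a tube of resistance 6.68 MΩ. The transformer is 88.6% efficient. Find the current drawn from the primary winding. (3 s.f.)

V_s = 240 × 87400/184 = 114000 V.
I_s = V_s/R = 114000/(6.68×10^6) = 0.017066 A.
P_out = V_s I_s = 114000 × 0.017066 = 1945.5 W.
P_in = P_out/η = 1945.5/0.886 = 2195.8 W.
I_p = P_in/V_p = 2195.8/240 = 9.15 A.

I_p ≈ 9.15 A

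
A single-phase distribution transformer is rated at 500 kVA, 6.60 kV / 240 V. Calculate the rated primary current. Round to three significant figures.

I_p = S/V_p = 500000/6600 = 75.8 A.

I_p ≈ 75.8 A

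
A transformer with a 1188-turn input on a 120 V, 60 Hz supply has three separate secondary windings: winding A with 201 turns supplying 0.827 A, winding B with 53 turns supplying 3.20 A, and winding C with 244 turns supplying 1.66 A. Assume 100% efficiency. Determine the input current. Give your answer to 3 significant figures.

V_A = 120 × 201/1188 = 20.303 V; V_B = 120 × 53/1188 = 5.3535 V; V_C = 120 × 244/1188 = 24.646 V.
P_out = V_A I_A + V_B I_B + V_C I_C = 20.303×0.827 + 5.3535×3.20 + 24.646×1.66 = 16.791 + 17.131 + 40.913 = 74.835 W.
Ideal ⇒ P_in = P_out, so I_in = P_out/V_in = 74.835/120 = 0.624 A.

I_in ≈ 0.624 A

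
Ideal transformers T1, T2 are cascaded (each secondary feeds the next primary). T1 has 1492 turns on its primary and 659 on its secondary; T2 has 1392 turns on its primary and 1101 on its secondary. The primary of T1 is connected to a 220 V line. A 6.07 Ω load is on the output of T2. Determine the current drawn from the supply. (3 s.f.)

Secondary of T1: V = 220.00 × 659/1492 = 97.172 V.
Secondary of T2: V = 97.172 × 1101/1392 = 76.858 V.
I_load = 76.858/6.07 = 12.662 A, so P_out = 76.858 × 12.662 = 973.16 W.
All ideal ⇒ P_in = P_out, so I_supply = 973.16/220 = 4.42 A.

I_supply ≈ 4.42 A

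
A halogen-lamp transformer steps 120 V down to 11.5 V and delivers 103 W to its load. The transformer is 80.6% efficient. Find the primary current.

P_in = P_out/η = 103/0.806 = 127.79 W.
I_p = P_in/V_p = 127.79/120 = 1.06 A.

I_p ≈ 1.06 A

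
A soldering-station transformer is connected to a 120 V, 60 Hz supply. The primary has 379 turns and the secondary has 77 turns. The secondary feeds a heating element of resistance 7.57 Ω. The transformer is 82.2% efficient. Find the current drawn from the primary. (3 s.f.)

I_p ≈ 0.796 A

V_s = 120 × 77/379 = 24.380 V.
I_s = V_s/R = 24.380/7.57 = 3.2206 A.
P_out = V_s I_s = 24.380 × 3.2206 = 78.518 W.
P_in = P_out/η = 78.518/0.822 = 95.521 W.
I_p = P_in/V_p = 95.521/120 = 0.796 A.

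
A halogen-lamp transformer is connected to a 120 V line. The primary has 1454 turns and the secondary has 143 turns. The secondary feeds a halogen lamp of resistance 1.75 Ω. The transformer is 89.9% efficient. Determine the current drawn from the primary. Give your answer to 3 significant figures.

V_s = 120 × 143/1454 = 11.802 V.
I_s = V_s/R = 11.802/1.75 = 6.7440 A.
P_out = V_s I_s = 11.802 × 6.7440 = 79.592 W.
P_in = P_out/η = 79.592/0.899 = 88.534 W.
I_p = P_in/V_p = 88.534/120 = 0.738 A.

I_p ≈ 0.738 A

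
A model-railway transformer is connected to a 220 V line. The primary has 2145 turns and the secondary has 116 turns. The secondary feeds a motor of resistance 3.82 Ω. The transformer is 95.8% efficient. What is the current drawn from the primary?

V_s = 220 × 116/2145 = 11.897 V.
I_s = V_s/R = 11.897/3.82 = 3.1145 A.
P_out = V_s I_s = 11.897 × 3.1145 = 37.055 W.
P_in = P_out/η = 37.055/0.958 = 38.679 W.
I_p = P_in/V_p = 38.679/220 = 0.176 A.

I_p ≈ 0.176 A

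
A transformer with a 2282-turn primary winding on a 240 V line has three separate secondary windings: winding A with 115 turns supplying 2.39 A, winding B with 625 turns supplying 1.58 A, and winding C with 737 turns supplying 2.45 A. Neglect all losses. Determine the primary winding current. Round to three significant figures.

I_p ≈ 1.34 A

V_A = 240 × 115/2282 = 12.095 V; V_B = 240 × 625/2282 = 65.732 V; V_C = 240 × 737/2282 = 77.511 V.
P_out = V_A I_A + V_B I_B + V_C I_C = 12.095×2.39 + 65.732×1.58 + 77.511×2.45 = 28.906 + 103.86 + 189.90 = 322.66 W.
Ideal ⇒ P_in = P_out, so I_p = P_out/V_p = 322.66/240 = 1.34 A.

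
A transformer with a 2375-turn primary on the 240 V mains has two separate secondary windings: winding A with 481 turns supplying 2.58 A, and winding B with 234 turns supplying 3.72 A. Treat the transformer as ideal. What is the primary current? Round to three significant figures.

V_A = 240 × 481/2375 = 48.606 V; V_B = 240 × 234/2375 = 23.646 V.
P_out = V_A I_A + V_B I_B = 48.606×2.58 + 23.646×3.72 = 125.40 + 87.964 = 213.37 W.
Ideal ⇒ P_in = P_out, so I_p = P_out/V_p = 213.37/240 = 0.889 A.

I_p ≈ 0.889 A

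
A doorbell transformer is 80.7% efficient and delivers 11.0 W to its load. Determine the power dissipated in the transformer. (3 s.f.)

P_in = P_out/η = 11.0/0.807 = 13.6307 W.
P_loss = P_in − P_out = 13.6307 − 11.0 = 2.63 W.

P_loss ≈ 2.63 W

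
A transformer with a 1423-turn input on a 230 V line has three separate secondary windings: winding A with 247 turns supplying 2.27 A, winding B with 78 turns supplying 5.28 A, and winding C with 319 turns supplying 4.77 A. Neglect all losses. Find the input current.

I_in ≈ 1.75 A

V_A = 230 × 247/1423 = 39.923 V; V_B = 230 × 78/1423 = 12.607 V; V_C = 230 × 319/1423 = 51.560 V.
P_out = V_A I_A + V_B I_B + V_C I_C = 39.923×2.27 + 12.607×5.28 + 51.560×4.77 = 90.625 + 66.566 + 245.94 = 403.13 W.
Ideal ⇒ P_in = P_out, so I_in = P_out/V_in = 403.13/230 = 1.75 A.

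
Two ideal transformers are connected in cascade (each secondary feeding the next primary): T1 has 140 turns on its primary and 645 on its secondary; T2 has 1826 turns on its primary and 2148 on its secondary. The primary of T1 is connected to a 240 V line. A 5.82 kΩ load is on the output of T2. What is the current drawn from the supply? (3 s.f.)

After T1: V = 240.00 × 645/140 = 1105.7 V.
After T2: V = 1105.7 × 2148/1826 = 1300.7 V.
I_load = 1300.7/5820 = 0.22349 A, so P_out = 1300.7 × 0.22349 = 290.69 W.
All ideal ⇒ P_in = P_out, so I_supply = 290.69/240 = 1.21 A.

I_supply ≈ 1.21 A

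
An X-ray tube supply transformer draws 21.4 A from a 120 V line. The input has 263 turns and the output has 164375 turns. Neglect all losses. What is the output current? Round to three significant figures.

I_out ≈ 0.0342 A

I_out/I_in = N_in/N_out, so I_out = 21.4 × 263/164375 = 0.0342 A.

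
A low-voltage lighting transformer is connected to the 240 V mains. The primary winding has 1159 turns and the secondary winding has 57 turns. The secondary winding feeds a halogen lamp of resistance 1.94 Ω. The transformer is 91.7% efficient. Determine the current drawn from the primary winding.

I_p ≈ 0.326 A

V_s = 240 × 57/1159 = 11.803 V.
I_s = V_s/R = 11.803/1.94 = 6.0842 A.
P_out = V_s I_s = 11.803 × 6.0842 = 71.813 W.
P_in = P_out/η = 71.813/0.917 = 78.313 W.
I_p = P_in/V_p = 78.313/240 = 0.326 A.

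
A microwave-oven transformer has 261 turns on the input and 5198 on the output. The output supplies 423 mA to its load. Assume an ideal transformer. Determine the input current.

I_in ≈ 8.42 A

For an ideal transformer I_in/I_out = N_out/N_in, so I_in = 0.423 × 5198/261 = 8.42 A.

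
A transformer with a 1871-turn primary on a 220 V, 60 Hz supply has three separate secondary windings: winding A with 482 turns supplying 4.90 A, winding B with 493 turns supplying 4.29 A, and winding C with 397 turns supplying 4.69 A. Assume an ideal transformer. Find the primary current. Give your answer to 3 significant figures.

I_p ≈ 3.39 A

V_A = 220 × 482/1871 = 56.676 V; V_B = 220 × 493/1871 = 57.969 V; V_C = 220 × 397/1871 = 46.681 V.
P_out = V_A I_A + V_B I_B + V_C I_C = 56.676×4.90 + 57.969×4.29 + 46.681×4.69 = 277.71 + 248.69 + 218.93 = 745.33 W.
Ideal ⇒ P_in = P_out, so I_p = P_out/V_p = 745.33/220 = 3.39 A.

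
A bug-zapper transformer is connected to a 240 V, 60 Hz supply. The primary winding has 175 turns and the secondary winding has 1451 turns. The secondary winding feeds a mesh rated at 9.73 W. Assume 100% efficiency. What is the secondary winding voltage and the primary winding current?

V_s = V_p × N_s/N_p = 240 × 1451/175 = 1989.9 V.
I_s = P/V_s = 9.73/1989.9 = 0.0048896 A.
I_p = I_s × N_s/N_p = 0.0048896 × 1451/175 = 0.0405 A.

V_s ≈ 1990 V, I_p ≈ 0.0405 A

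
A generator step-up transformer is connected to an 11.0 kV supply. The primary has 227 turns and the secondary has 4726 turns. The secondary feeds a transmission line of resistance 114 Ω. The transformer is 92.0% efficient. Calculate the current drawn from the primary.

V_s = 11000 × 4726/227 = 229010 V.
I_s = V_s/R = 229010/114 = 2008.9 A.
P_out = V_s I_s = 229010 × 2008.9 = 4.6006×10^8 W.
P_in = P_out/η = 4.6006×10^8/0.920 = 5.0007×10^8 W.
I_p = P_in/V_p = 5.0007×10^8/11000 = 45500 A.

I_p ≈ 45500 A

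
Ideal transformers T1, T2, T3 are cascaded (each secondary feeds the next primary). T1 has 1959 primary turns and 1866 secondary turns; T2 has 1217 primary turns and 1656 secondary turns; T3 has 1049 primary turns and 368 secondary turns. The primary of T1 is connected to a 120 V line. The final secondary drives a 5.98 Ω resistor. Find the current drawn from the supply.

I_supply ≈ 4.15 A

Secondary of T1: V = 120.00 × 1866/1959 = 114.30 V.
Secondary of T2: V = 114.30 × 1656/1217 = 155.54 V.
Secondary of T3: V = 155.54 × 368/1049 = 54.563 V.
I_load = 54.563/5.98 = 9.1243 A, so P_out = 54.563 × 9.1243 = 497.85 W.
All ideal ⇒ P_in = P_out, so I_supply = 497.85/120 = 4.15 A.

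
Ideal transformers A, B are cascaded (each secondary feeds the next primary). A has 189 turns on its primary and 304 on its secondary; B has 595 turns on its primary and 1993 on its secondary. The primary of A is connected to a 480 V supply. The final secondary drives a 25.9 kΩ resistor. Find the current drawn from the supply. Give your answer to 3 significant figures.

Secondary of A: V = 480.00 × 304/189 = 772.06 V.
Secondary of B: V = 772.06 × 1993/595 = 2586.1 V.
I_load = 2586.1/25900 = 0.099849 A, so P_out = 2586.1 × 0.099849 = 258.22 W.
All ideal ⇒ P_in = P_out, so I_supply = 258.22/480 = 0.538 A.

I_supply ≈ 0.538 A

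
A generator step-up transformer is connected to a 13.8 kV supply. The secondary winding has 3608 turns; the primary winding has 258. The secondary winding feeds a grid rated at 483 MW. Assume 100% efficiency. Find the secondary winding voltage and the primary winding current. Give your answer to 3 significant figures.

V_s ≈ 193000 V, I_p ≈ 35000 A

V_s = V_p × N_s/N_p = 13800 × 3608/258 = 192990 V.
I_s = P/V_s = 4.83×10^8/192990 = 2502.8 A.
I_p = I_s × N_s/N_p = 2502.8 × 3608/258 = 35000 A.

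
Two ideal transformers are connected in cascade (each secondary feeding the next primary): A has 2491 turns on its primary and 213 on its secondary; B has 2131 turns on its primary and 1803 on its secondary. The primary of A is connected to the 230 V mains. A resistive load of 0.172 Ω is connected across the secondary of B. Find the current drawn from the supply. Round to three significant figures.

Secondary of A: V = 230.00 × 213/2491 = 19.667 V.
Secondary of B: V = 19.667 × 1803/2131 = 16.640 V.
I_load = 16.640/0.172 = 96.743 A, so P_out = 16.640 × 96.743 = 1609.8 W.
All ideal ⇒ P_in = P_out, so I_supply = 1609.8/230 = 7.00 A.

I_supply ≈ 7.00 A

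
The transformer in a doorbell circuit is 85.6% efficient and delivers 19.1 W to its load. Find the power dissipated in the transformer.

P_in = P_out/η = 19.1/0.856 = 22.3131 W.
P_loss = P_in − P_out = 22.3131 − 19.1 = 3.21 W.

P_loss ≈ 3.21 W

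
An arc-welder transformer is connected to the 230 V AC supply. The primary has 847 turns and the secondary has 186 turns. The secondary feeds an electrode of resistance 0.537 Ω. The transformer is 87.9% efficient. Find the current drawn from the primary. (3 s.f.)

V_s = 230 × 186/847 = 50.508 V.
I_s = V_s/R = 50.508/0.537 = 94.055 A.
P_out = V_s I_s = 50.508 × 94.055 = 4750.5 W.
P_in = P_out/η = 4750.5/0.879 = 5404.5 W.
I_p = P_in/V_p = 5404.5/230 = 23.5 A.

I_p ≈ 23.5 A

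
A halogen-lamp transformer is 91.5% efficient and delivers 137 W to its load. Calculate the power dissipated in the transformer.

P_loss ≈ 12.7 W

P_in = P_out/η = 137/0.915 = 149.727 W.
P_loss = P_in − P_out = 149.727 − 137 = 12.7 W.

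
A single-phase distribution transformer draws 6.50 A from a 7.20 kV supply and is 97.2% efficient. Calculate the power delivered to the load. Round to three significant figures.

P_in = V_p I_p = 7200 × 6.50 = 46800 W.
P_out = η P_in = 0.972 × 46800 = 45500 W.

P_out ≈ 45500 W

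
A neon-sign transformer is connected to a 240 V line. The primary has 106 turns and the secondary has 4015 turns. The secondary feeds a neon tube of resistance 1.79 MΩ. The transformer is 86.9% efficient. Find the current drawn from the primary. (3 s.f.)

I_p ≈ 0.221 A

V_s = 240 × 4015/106 = 9090.6 V.
I_s = V_s/R = 9090.6/(1.79×10^6) = 0.0050785 A.
P_out = V_s I_s = 9090.6 × 0.0050785 = 46.167 W.
P_in = P_out/η = 46.167/0.869 = 53.126 W.
I_p = P_in/V_p = 53.126/240 = 0.221 A.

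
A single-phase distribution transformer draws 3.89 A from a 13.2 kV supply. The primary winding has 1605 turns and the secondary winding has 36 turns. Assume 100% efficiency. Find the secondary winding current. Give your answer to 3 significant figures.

I_s ≈ 173 A

I_s/I_p = N_p/N_s, so I_s = 3.89 × 1605/36 = 173 A.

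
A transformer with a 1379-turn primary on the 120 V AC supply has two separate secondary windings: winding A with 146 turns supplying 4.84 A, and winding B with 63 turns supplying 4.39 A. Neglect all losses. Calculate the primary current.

I_p ≈ 0.713 A

V_A = 120 × 146/1379 = 12.705 V; V_B = 120 × 63/1379 = 5.4822 V.
P_out = V_A I_A + V_B I_B = 12.705×4.84 + 5.4822×4.39 = 61.492 + 24.067 = 85.559 W.
Ideal ⇒ P_in = P_out, so I_p = P_out/V_p = 85.559/120 = 0.713 A.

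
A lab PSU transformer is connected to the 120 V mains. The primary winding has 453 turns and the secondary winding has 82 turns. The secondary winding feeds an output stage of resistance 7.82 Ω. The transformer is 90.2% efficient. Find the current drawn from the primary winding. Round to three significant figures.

I_p ≈ 0.557 A

V_s = 120 × 82/453 = 21.722 V.
I_s = V_s/R = 21.722/7.82 = 2.7777 A.
P_out = V_s I_s = 21.722 × 2.7777 = 60.337 W.
P_in = P_out/η = 60.337/0.902 = 66.893 W.
I_p = P_in/V_p = 66.893/120 = 0.557 A.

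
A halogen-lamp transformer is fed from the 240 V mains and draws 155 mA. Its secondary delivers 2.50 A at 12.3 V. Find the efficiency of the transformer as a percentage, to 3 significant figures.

η ≈ 82.7%

P_in = 240 × 0.155 = 37.2000 W.
P_out = 12.3 × 2.50 = 30.7500 W.
η = P_out/P_in = 30.7500/37.2000 = 0.827.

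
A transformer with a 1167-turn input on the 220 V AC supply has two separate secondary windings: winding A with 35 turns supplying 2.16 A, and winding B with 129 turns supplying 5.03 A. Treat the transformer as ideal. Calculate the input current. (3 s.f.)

I_in ≈ 0.621 A

V_A = 220 × 35/1167 = 6.5981 V; V_B = 220 × 129/1167 = 24.319 V.
P_out = V_A I_A + V_B I_B = 6.5981×2.16 + 24.319×5.03 = 14.252 + 122.32 = 136.58 W.
Ideal ⇒ P_in = P_out, so I_in = P_out/V_in = 136.58/220 = 0.621 A.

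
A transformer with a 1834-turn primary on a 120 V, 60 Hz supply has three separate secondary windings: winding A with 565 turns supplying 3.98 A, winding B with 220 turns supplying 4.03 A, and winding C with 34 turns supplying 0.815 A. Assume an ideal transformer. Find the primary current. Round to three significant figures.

I_p ≈ 1.72 A

V_A = 120 × 565/1834 = 36.968 V; V_B = 120 × 220/1834 = 14.395 V; V_C = 120 × 34/1834 = 2.2246 V.
P_out = V_A I_A + V_B I_B + V_C I_C = 36.968×3.98 + 14.395×4.03 + 2.2246×0.815 = 147.13 + 58.011 + 1.8131 = 206.96 W.
Ideal ⇒ P_in = P_out, so I_p = P_out/V_p = 206.96/120 = 1.72 A.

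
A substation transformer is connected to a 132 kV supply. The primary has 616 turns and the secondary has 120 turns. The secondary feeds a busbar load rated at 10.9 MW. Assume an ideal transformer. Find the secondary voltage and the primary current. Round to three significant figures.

V_s = V_p × N_s/N_p = 132000 × 120/616 = 25714 V.
I_s = P/V_s = 1.09×10^7/25714 = 423.89 A.
I_p = I_s × N_s/N_p = 423.89 × 120/616 = 82.6 A.

V_s ≈ 25700 V, I_p ≈ 82.6 A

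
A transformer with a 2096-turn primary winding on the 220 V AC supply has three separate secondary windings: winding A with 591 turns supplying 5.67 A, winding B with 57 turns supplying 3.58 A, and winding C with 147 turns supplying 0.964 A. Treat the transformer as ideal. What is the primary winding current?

I_p ≈ 1.76 A

V_A = 220 × 591/2096 = 62.032 V; V_B = 220 × 57/2096 = 5.9828 V; V_C = 220 × 147/2096 = 15.429 V.
P_out = V_A I_A + V_B I_B + V_C I_C = 62.032×5.67 + 5.9828×3.58 + 15.429×0.964 = 351.72 + 21.419 + 14.874 = 388.02 W.
Ideal ⇒ P_in = P_out, so I_p = P_out/V_p = 388.02/220 = 1.76 A.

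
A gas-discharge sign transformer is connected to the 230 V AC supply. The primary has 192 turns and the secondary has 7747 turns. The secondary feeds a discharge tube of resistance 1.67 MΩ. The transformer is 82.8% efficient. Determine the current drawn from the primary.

I_p ≈ 0.271 A

V_s = 230 × 7747/192 = 9280.3 V.
I_s = V_s/R = 9280.3/(1.67×10^6) = 0.0055570 A.
P_out = V_s I_s = 9280.3 × 0.0055570 = 51.571 W.
P_in = P_out/η = 51.571/0.828 = 62.284 W.
I_p = P_in/V_p = 62.284/230 = 0.271 A.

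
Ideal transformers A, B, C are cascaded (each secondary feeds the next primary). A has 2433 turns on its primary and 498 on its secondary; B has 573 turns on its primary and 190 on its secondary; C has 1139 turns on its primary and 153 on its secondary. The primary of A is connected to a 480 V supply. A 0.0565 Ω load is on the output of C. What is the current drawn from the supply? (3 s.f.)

I_supply ≈ 0.706 A

After A: V = 480.00 × 498/2433 = 98.249 V.
After B: V = 98.249 × 190/573 = 32.578 V.
After C: V = 32.578 × 153/1139 = 4.3762 V.
I_load = 4.3762/0.0565 = 77.455 A, so P_out = 4.3762 × 77.455 = 338.95 W.
All ideal ⇒ P_in = P_out, so I_supply = 338.95/480 = 0.706 A.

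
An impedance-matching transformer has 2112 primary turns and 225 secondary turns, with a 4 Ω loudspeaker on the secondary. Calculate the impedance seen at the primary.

Z_p = (N_p/N_s)² × Z_s = (2112/225)² × 4 = 352 Ω.

Z_p ≈ 352 Ω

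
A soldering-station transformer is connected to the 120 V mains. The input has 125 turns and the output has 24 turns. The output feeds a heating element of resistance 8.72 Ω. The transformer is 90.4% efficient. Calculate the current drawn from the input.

V_out = 120 × 24/125 = 23.040 V.
I_out = V_out/R = 23.040/8.72 = 2.6422 A.
P_out = V_out I_out = 23.040 × 2.6422 = 60.876 W.
P_in = P_out/η = 60.876/0.904 = 67.341 W.
I_in = P_in/V_in = 67.341/120 = 0.561 A.

I_in ≈ 0.561 A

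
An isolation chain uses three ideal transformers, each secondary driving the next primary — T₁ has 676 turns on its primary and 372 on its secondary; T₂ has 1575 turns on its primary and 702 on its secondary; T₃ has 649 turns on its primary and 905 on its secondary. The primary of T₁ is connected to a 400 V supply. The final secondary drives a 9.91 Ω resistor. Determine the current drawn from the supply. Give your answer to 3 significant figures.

After T₁: V = 400.00 × 372/676 = 220.12 V.
After T₂: V = 220.12 × 702/1575 = 98.110 V.
After T₃: V = 98.110 × 905/649 = 136.81 V.
I_load = 136.81/9.91 = 13.805 A, so P_out = 136.81 × 13.805 = 1888.7 W.
All ideal ⇒ P_in = P_out, so I_supply = 1888.7/400 = 4.72 A.

I_supply ≈ 4.72 A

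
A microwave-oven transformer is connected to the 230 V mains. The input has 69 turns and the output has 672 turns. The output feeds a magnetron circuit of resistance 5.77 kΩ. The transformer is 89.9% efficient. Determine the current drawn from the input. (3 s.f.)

I_in ≈ 4.21 A

V_out = 230 × 672/69 = 2240.0 V.
I_out = V_out/R = 2240.0/5770 = 0.38821 A.
P_out = V_out I_out = 2240.0 × 0.38821 = 869.60 W.
P_in = P_out/η = 869.60/0.899 = 967.30 W.
I_in = P_in/V_in = 967.30/230 = 4.21 A.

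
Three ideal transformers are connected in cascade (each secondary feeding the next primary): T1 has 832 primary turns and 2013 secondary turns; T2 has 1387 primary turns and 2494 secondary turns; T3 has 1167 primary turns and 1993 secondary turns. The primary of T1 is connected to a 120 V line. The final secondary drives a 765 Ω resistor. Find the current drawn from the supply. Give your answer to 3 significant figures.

Secondary of T1: V = 120.00 × 2013/832 = 290.34 V.
Secondary of T2: V = 290.34 × 2494/1387 = 522.06 V.
Secondary of T3: V = 522.06 × 1993/1167 = 891.58 V.
I_load = 891.58/765 = 1.1655 A, so P_out = 891.58 × 1.1655 = 1039.1 W.
All ideal ⇒ P_in = P_out, so I_supply = 1039.1/120 = 8.66 A.

I_supply ≈ 8.66 A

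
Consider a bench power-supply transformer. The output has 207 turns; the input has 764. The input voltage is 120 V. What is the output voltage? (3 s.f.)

V_out ≈ 32.5 V

V_out/V_in = N_out/N_in, so V_out = 120 × 207/764 = 32.5 V.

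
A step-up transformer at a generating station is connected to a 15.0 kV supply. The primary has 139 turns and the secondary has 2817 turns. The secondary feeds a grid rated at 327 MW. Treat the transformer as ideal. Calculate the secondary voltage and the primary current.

V_s ≈ 304000 V, I_p ≈ 21800 A

V_s = V_p × N_s/N_p = 15000 × 2817/139 = 303990 V.
I_s = P/V_s = 3.27×10^8/303990 = 1075.7 A.
I_p = I_s × N_s/N_p = 1075.7 × 2817/139 = 21800 A.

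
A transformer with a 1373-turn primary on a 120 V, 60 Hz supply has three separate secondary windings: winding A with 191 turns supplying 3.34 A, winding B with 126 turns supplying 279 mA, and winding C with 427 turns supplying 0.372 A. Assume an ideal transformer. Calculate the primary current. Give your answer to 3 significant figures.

I_p ≈ 0.606 A

V_A = 120 × 191/1373 = 16.693 V; V_B = 120 × 126/1373 = 11.012 V; V_C = 120 × 427/1373 = 37.320 V.
P_out = V_A I_A + V_B I_B + V_C I_C = 16.693×3.34 + 11.012×0.279 + 37.320×0.372 = 55.756 + 3.0725 + 13.883 = 72.711 W.
Ideal ⇒ P_in = P_out, so I_p = P_out/V_p = 72.711/120 = 0.606 A.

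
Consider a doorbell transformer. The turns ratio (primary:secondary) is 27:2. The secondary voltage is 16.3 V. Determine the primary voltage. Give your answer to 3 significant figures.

V_p ≈ 220 V

V_p/V_s = N_p/N_s, so V_p = 16.3 × 27/2 = 220 V.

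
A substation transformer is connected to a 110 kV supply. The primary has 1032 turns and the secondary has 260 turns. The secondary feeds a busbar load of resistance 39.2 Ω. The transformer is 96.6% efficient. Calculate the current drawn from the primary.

V_s = 110000 × 260/1032 = 27713 V.
I_s = V_s/R = 27713/39.2 = 706.97 A.
P_out = V_s I_s = 27713 × 706.97 = 1.9592×10^7 W.
P_in = P_out/η = 1.9592×10^7/0.966 = 2.0282×10^7 W.
I_p = P_in/V_p = 2.0282×10^7/110000 = 184 A.

I_p ≈ 184 A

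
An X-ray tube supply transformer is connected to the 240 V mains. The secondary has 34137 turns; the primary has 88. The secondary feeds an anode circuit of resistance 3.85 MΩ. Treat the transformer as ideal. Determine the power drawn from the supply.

P ≈ 2250 W

V_s = V_p × N_s/N_p = 240 × 34137/88 = 93101 V.
I_s = V_s/R = 93101/(3.85×10^6) = 0.024182 A.
I_p = I_s × N_s/N_p = 0.024182 × 34137/88 = 9.3807 A.
P = V_p I_p = 240 × 9.3807 = 2250 W.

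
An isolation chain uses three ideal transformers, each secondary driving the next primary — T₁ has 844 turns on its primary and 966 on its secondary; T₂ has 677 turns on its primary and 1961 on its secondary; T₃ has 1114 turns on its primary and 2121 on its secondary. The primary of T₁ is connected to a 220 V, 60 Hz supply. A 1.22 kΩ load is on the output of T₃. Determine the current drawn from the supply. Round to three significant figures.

I_supply ≈ 7.18 A

Secondary of T₁: V = 220.00 × 966/844 = 251.80 V.
Secondary of T₂: V = 251.80 × 1961/677 = 729.37 V.
Secondary of T₃: V = 729.37 × 2121/1114 = 1388.7 V.
I_load = 1388.7/1220 = 1.1383 A, so P_out = 1388.7 × 1.1383 = 1580.7 W.
All ideal ⇒ P_in = P_out, so I_supply = 1580.7/220 = 7.18 A.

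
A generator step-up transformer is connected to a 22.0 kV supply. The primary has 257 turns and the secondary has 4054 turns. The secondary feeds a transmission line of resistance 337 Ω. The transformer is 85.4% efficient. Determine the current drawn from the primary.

V_s = 22000 × 4054/257 = 347040 V.
I_s = V_s/R = 347040/337 = 1029.8 A.
P_out = V_s I_s = 347040 × 1029.8 = 3.5737×10^8 W.
P_in = P_out/η = 3.5737×10^8/0.854 = 4.1846×10^8 W.
I_p = P_in/V_p = 4.1846×10^8/22000 = 19000 A.

I_p ≈ 19000 A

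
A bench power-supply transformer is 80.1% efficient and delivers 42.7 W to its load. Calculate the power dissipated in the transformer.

P_in = P_out/η = 42.7/0.801 = 53.3084 W.
P_loss = P_in − P_out = 53.3084 − 42.7 = 10.6 W.

P_loss ≈ 10.6 W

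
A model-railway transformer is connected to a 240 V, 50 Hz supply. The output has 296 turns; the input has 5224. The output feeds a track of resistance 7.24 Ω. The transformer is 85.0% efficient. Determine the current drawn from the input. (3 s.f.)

V_out = 240 × 296/5224 = 13.599 V.
I_out = V_out/R = 13.599/7.24 = 1.8783 A.
P_out = V_out I_out = 13.599 × 1.8783 = 25.542 W.
P_in = P_out/η = 25.542/0.850 = 30.050 W.
I_in = P_in/V_in = 30.050/240 = 0.125 A.

I_in ≈ 0.125 A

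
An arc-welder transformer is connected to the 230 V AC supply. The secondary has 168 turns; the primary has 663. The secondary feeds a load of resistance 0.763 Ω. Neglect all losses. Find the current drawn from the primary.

V_s = V_p × N_s/N_p = 230 × 168/663 = 58.281 V.
I_s = V_s/R = 58.281/0.763 = 76.383 A.
For an ideal transformer I_p N_p = I_s N_s, so I_p = 76.383 × 168/663 = 19.4 A.

I_p ≈ 19.4 A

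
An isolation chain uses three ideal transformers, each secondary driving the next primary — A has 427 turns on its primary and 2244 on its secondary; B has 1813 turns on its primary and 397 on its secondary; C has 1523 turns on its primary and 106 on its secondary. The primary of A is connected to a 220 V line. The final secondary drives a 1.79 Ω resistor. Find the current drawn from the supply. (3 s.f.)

I_supply ≈ 0.788 A

After A: V = 220.00 × 2244/427 = 1156.2 V.
After B: V = 1156.2 × 397/1813 = 253.17 V.
After C: V = 253.17 × 106/1523 = 17.620 V.
I_load = 17.620/1.79 = 9.8438 A, so P_out = 17.620 × 9.8438 = 173.45 W.
All ideal ⇒ P_in = P_out, so I_supply = 173.45/220 = 0.788 A.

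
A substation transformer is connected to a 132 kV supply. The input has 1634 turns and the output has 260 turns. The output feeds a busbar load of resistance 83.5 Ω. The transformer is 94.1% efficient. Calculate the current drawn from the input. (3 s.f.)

I_in ≈ 42.5 A

V_out = 132000 × 260/1634 = 21004 V.
I_out = V_out/R = 21004/83.5 = 251.54 A.
P_out = V_out I_out = 21004 × 251.54 = 5.2833×10^6 W.
P_in = P_out/η = 5.2833×10^6/0.941 = 5.6145×10^6 W.
I_in = P_in/V_in = 5.6145×10^6/132000 = 42.5 A.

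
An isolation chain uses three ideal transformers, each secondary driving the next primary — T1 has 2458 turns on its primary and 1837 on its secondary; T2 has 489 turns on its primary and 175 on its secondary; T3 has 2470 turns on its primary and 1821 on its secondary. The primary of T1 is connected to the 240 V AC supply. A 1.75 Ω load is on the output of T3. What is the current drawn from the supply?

Secondary of T1: V = 240.00 × 1837/2458 = 179.37 V.
Secondary of T2: V = 179.37 × 175/489 = 64.190 V.
Secondary of T3: V = 64.190 × 1821/2470 = 47.324 V.
I_load = 47.324/1.75 = 27.042 A, so P_out = 47.324 × 27.042 = 1279.7 W.
All ideal ⇒ P_in = P_out, so I_supply = 1279.7/240 = 5.33 A.

I_supply ≈ 5.33 A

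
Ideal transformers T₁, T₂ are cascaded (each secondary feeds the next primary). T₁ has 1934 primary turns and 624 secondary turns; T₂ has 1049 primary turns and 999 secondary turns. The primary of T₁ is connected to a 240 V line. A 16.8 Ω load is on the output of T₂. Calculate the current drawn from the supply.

Secondary of T₁: V = 240.00 × 624/1934 = 77.435 V.
Secondary of T₂: V = 77.435 × 999/1049 = 73.744 V.
I_load = 73.744/16.8 = 4.3896 A, so P_out = 73.744 × 4.3896 = 323.71 W.
All ideal ⇒ P_in = P_out, so I_supply = 323.71/240 = 1.35 A.

I_supply ≈ 1.35 A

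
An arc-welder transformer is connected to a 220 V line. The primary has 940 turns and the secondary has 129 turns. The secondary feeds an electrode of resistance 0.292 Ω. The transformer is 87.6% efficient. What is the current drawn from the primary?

V_s = 220 × 129/940 = 30.191 V.
I_s = V_s/R = 30.191/0.292 = 103.40 A.
P_out = V_s I_s = 30.191 × 103.40 = 3121.7 W.
P_in = P_out/η = 3121.7/0.876 = 3563.5 W.
I_p = P_in/V_p = 3563.5/220 = 16.2 A.

I_p ≈ 16.2 A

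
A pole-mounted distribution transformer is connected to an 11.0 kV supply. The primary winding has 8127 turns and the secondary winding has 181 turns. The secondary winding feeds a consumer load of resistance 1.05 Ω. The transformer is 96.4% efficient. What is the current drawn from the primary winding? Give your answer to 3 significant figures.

V_s = 11000 × 181/8127 = 244.99 V.
I_s = V_s/R = 244.99/1.05 = 233.32 A.
P_out = V_s I_s = 244.99 × 233.32 = 57160 W.
P_in = P_out/η = 57160/0.964 = 59295 W.
I_p = P_in/V_p = 59295/11000 = 5.39 A.

I_p ≈ 5.39 A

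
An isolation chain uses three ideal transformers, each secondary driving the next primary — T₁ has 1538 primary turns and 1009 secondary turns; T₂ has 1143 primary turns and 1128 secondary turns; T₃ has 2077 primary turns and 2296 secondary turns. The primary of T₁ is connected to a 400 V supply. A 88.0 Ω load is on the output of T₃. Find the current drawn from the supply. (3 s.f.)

I_supply ≈ 2.33 A

After T₁: V = 400.00 × 1009/1538 = 262.42 V.
After T₂: V = 262.42 × 1128/1143 = 258.97 V.
After T₃: V = 258.97 × 2296/2077 = 286.28 V.
I_load = 286.28/88.0 = 3.2532 A, so P_out = 286.28 × 3.2532 = 931.33 W.
All ideal ⇒ P_in = P_out, so I_supply = 931.33/400 = 2.33 A.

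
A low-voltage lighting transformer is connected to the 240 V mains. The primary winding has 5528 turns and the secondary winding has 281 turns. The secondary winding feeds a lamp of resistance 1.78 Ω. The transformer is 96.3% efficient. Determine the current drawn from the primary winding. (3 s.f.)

V_s = 240 × 281/5528 = 12.200 V.
I_s = V_s/R = 12.200/1.78 = 6.8538 A.
P_out = V_s I_s = 12.200 × 6.8538 = 83.614 W.
P_in = P_out/η = 83.614/0.963 = 86.827 W.
I_p = P_in/V_p = 86.827/240 = 0.362 A.

I_p ≈ 0.362 A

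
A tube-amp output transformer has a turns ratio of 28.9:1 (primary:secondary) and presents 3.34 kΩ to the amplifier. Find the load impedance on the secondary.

Z_s = Z_p/(N_p/N_s)² = 3340/28.9² = 4.00 Ω.

Z_s ≈ 4.00 Ω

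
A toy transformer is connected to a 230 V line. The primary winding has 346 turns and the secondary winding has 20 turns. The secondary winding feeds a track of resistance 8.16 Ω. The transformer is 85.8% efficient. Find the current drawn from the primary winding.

I_p ≈ 0.110 A

V_s = 230 × 20/346 = 13.295 V.
I_s = V_s/R = 13.295/8.16 = 1.6293 A.
P_out = V_s I_s = 13.295 × 1.6293 = 21.661 W.
P_in = P_out/η = 21.661/0.858 = 25.246 W.
I_p = P_in/V_p = 25.246/230 = 0.110 A.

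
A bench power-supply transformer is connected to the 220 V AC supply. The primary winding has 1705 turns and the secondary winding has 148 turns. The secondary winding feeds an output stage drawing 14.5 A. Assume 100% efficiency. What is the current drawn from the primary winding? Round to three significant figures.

For an ideal transformer I_p N_p = I_s N_s, so I_p = 14.5 × 148/1705 = 1.26 A.

I_p ≈ 1.26 A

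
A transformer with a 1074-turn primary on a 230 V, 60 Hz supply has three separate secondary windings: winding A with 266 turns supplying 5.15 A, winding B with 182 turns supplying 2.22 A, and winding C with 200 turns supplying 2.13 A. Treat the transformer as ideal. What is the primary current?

I_p ≈ 2.05 A

V_A = 230 × 266/1074 = 56.965 V; V_B = 230 × 182/1074 = 38.976 V; V_C = 230 × 200/1074 = 42.831 V.
P_out = V_A I_A + V_B I_B + V_C I_C = 56.965×5.15 + 38.976×2.22 + 42.831×2.13 = 293.37 + 86.526 + 91.229 = 471.12 W.
Ideal ⇒ P_in = P_out, so I_p = P_out/V_p = 471.12/230 = 2.05 A.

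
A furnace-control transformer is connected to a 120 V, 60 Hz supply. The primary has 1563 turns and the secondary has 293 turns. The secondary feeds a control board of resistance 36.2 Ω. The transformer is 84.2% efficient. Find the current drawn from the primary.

V_s = 120 × 293/1563 = 22.495 V.
I_s = V_s/R = 22.495/36.2 = 0.62141 A.
P_out = V_s I_s = 22.495 × 0.62141 = 13.979 W.
P_in = P_out/η = 13.979/0.842 = 16.602 W.
I_p = P_in/V_p = 16.602/120 = 0.138 A.

I_p ≈ 0.138 A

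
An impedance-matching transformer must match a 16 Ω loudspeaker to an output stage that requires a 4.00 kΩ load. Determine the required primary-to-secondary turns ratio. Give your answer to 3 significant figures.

N_p/N_s ≈ 15.8

Z_p/Z_s = (N_p/N_s)², so N_p/N_s = √(4000/16) = √250 = 15.8.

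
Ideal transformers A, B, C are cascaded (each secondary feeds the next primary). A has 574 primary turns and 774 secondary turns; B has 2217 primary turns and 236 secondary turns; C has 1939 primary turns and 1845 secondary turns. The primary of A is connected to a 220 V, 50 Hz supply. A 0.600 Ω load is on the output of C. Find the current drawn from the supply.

I_supply ≈ 6.84 A

After A: V = 220.00 × 774/574 = 296.66 V.
After B: V = 296.66 × 236/2217 = 31.579 V.
After C: V = 31.579 × 1845/1939 = 30.048 V.
I_load = 30.048/0.600 = 50.080 A, so P_out = 30.048 × 50.080 = 1504.8 W.
All ideal ⇒ P_in = P_out, so I_supply = 1504.8/220 = 6.84 A.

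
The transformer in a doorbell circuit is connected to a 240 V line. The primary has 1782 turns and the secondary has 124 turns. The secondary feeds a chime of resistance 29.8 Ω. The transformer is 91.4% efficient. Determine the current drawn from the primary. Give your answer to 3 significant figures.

I_p ≈ 0.0427 A

V_s = 240 × 124/1782 = 16.700 V.
I_s = V_s/R = 16.700/29.8 = 0.56041 A.
P_out = V_s I_s = 16.700 × 0.56041 = 9.3591 W.
P_in = P_out/η = 9.3591/0.914 = 10.240 W.
I_p = P_in/V_p = 10.240/240 = 0.0427 A.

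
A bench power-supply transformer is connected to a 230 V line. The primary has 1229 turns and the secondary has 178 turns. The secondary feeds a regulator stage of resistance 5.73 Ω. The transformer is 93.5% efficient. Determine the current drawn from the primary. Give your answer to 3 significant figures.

I_p ≈ 0.901 A

V_s = 230 × 178/1229 = 33.312 V.
I_s = V_s/R = 33.312/5.73 = 5.8135 A.
P_out = V_s I_s = 33.312 × 5.8135 = 193.66 W.
P_in = P_out/η = 193.66/0.935 = 207.12 W.
I_p = P_in/V_p = 207.12/230 = 0.901 A.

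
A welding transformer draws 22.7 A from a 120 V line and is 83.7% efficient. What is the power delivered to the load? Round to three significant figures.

P_in = V_p I_p = 120 × 22.7 = 2724.0 W.
P_out = η P_in = 0.837 × 2724.0 = 2280 W.

P_out ≈ 2280 W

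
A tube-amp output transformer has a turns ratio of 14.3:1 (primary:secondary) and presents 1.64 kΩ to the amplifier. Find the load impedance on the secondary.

Z_s = Z_p/(N_p/N_s)² = 1640/14.3² = 8.02 Ω.

Z_s ≈ 8.02 Ω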